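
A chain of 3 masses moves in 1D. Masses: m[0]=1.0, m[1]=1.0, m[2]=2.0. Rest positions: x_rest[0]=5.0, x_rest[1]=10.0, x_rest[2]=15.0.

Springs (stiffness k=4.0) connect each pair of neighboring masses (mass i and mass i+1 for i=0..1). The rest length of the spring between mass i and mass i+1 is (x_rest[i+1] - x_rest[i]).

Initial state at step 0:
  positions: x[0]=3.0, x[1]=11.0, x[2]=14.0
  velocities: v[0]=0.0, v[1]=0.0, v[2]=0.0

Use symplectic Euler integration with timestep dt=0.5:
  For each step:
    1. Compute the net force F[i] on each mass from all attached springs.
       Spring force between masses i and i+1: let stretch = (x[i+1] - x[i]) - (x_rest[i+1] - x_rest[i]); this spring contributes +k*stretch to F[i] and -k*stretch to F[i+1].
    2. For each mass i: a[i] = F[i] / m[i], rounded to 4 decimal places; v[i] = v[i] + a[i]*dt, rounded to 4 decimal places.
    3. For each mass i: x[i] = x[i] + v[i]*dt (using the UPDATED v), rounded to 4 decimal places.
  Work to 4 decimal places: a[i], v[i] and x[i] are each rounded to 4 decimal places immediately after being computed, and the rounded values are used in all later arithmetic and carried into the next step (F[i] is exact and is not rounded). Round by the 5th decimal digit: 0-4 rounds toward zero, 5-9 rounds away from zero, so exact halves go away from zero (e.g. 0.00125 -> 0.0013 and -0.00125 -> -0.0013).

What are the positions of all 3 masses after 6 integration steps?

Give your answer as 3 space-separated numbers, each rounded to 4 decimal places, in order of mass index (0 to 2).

Step 0: x=[3.0000 11.0000 14.0000] v=[0.0000 0.0000 0.0000]
Step 1: x=[6.0000 6.0000 15.0000] v=[6.0000 -10.0000 2.0000]
Step 2: x=[4.0000 10.0000 14.0000] v=[-4.0000 8.0000 -2.0000]
Step 3: x=[3.0000 12.0000 13.5000] v=[-2.0000 4.0000 -1.0000]
Step 4: x=[6.0000 6.5000 14.7500] v=[6.0000 -11.0000 2.5000]
Step 5: x=[4.5000 8.7500 14.3750] v=[-3.0000 4.5000 -0.7500]
Step 6: x=[2.2500 12.3750 13.6875] v=[-4.5000 7.2500 -1.3750]

Answer: 2.2500 12.3750 13.6875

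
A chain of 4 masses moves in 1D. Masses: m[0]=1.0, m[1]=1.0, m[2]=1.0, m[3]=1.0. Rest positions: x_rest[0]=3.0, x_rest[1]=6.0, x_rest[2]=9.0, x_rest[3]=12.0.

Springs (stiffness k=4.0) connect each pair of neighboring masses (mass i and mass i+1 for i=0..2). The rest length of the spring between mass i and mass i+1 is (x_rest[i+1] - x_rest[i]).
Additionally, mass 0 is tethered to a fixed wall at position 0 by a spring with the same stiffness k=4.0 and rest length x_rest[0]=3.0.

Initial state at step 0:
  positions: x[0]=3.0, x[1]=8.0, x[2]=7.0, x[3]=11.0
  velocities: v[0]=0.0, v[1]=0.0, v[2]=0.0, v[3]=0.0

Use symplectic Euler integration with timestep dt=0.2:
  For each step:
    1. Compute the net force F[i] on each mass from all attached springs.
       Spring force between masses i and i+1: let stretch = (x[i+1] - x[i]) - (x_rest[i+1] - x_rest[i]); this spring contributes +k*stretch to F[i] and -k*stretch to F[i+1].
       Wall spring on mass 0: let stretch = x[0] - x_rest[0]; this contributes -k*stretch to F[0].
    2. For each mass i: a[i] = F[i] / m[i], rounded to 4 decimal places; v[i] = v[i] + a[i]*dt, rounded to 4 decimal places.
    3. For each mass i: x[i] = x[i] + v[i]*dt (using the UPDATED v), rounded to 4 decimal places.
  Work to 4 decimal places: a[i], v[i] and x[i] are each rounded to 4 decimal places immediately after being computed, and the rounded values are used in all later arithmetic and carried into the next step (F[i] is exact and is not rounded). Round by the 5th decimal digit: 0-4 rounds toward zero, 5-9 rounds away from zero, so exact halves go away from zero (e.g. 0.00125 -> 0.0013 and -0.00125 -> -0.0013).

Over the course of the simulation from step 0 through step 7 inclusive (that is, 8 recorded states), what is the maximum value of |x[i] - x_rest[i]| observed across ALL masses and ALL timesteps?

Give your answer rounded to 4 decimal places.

Step 0: x=[3.0000 8.0000 7.0000 11.0000] v=[0.0000 0.0000 0.0000 0.0000]
Step 1: x=[3.3200 7.0400 7.8000 10.8400] v=[1.6000 -4.8000 4.0000 -0.8000]
Step 2: x=[3.7040 5.6064 8.9648 10.6736] v=[1.9200 -7.1680 5.8240 -0.8320]
Step 3: x=[3.7997 4.4058 9.8657 10.7138] v=[0.4787 -6.0032 4.5043 0.2010]
Step 4: x=[3.3845 3.9818 10.0287 11.0983] v=[-2.0762 -2.1202 0.8149 1.9225]
Step 5: x=[2.5233 4.4297 9.3953 11.7917] v=[-4.3060 2.2395 -3.1669 3.4668]
Step 6: x=[1.5634 5.3671 8.3508 12.5816] v=[-4.7995 4.6869 -5.2223 3.9497]
Step 7: x=[0.9619 6.1733 7.5059 13.1746] v=[-3.0073 4.0309 -4.2246 2.9651]
Max displacement = 2.0381

Answer: 2.0381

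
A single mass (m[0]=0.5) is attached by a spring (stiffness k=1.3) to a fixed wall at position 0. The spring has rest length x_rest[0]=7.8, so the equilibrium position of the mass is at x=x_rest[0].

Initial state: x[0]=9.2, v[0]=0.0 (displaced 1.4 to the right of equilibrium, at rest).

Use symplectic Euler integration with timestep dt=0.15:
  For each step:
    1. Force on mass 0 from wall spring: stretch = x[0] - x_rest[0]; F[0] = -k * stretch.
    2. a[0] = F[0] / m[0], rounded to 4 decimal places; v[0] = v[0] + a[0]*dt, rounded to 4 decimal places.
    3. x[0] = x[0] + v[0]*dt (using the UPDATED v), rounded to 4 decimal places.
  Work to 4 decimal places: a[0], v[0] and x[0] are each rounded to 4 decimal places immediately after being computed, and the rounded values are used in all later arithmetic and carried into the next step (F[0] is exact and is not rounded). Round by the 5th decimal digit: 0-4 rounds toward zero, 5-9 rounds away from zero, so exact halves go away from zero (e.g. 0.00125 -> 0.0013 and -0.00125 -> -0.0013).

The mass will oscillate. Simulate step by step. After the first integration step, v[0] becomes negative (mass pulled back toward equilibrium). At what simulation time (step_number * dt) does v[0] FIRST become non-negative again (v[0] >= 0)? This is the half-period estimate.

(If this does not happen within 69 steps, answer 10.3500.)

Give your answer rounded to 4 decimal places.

Step 0: x=[9.2000] v=[0.0000]
Step 1: x=[9.1181] v=[-0.5460]
Step 2: x=[8.9591] v=[-1.0601]
Step 3: x=[8.7323] v=[-1.5122]
Step 4: x=[8.4509] v=[-1.8758]
Step 5: x=[8.1315] v=[-2.1296]
Step 6: x=[7.7927] v=[-2.2589]
Step 7: x=[7.4543] v=[-2.2561]
Step 8: x=[7.1361] v=[-2.1213]
Step 9: x=[6.8567] v=[-1.8624]
Step 10: x=[6.6325] v=[-1.4945]
Step 11: x=[6.4766] v=[-1.0392]
Step 12: x=[6.3981] v=[-0.5231]
Step 13: x=[6.4016] v=[0.0236]
First v>=0 after going negative at step 13, time=1.9500

Answer: 1.9500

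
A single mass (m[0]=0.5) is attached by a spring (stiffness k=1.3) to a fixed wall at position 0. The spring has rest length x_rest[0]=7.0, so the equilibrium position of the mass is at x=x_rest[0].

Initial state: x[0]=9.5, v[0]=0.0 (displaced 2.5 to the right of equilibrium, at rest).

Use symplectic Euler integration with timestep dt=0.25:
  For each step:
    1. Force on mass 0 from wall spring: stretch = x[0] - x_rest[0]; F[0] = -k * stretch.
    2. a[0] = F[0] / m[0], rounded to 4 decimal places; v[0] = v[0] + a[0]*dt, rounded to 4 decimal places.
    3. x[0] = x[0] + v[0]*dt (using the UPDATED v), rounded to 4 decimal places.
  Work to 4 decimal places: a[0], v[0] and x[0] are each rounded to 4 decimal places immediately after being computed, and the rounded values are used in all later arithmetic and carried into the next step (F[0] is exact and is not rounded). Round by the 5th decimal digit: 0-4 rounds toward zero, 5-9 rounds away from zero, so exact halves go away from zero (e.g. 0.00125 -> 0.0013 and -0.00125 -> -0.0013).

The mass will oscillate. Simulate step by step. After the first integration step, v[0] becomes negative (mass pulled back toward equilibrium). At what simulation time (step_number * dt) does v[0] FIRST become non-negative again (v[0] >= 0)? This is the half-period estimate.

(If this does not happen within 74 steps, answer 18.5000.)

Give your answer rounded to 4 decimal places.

Step 0: x=[9.5000] v=[0.0000]
Step 1: x=[9.0938] v=[-1.6250]
Step 2: x=[8.3473] v=[-2.9860]
Step 3: x=[7.3819] v=[-3.8618]
Step 4: x=[6.3544] v=[-4.1100]
Step 5: x=[5.4318] v=[-3.6904]
Step 6: x=[4.7640] v=[-2.6711]
Step 7: x=[4.4596] v=[-1.2177]
Step 8: x=[4.5680] v=[0.4336]
First v>=0 after going negative at step 8, time=2.0000

Answer: 2.0000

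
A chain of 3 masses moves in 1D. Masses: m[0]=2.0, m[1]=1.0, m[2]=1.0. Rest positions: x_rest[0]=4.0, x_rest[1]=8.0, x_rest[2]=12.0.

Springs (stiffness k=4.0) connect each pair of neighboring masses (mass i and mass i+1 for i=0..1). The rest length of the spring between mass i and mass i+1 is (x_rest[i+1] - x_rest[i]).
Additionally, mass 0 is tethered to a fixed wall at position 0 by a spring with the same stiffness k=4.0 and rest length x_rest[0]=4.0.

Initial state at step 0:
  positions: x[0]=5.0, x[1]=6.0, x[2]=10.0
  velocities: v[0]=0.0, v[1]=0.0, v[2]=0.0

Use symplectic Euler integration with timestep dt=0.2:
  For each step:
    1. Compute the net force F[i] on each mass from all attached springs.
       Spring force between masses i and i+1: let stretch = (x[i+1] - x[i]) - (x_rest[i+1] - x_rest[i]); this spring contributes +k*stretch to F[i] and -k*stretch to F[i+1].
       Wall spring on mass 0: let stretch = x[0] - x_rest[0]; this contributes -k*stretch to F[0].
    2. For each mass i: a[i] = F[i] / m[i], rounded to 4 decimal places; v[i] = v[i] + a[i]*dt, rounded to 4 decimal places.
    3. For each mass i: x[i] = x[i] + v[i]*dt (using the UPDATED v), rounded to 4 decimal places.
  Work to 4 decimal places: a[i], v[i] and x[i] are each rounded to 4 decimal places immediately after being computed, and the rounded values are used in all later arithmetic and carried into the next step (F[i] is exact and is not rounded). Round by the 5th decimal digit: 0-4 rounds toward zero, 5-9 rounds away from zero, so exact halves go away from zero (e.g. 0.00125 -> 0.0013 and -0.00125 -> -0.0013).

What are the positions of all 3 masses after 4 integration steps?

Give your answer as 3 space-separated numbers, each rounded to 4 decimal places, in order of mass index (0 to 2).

Step 0: x=[5.0000 6.0000 10.0000] v=[0.0000 0.0000 0.0000]
Step 1: x=[4.6800 6.4800 10.0000] v=[-1.6000 2.4000 0.0000]
Step 2: x=[4.1296 7.2352 10.0768] v=[-2.7520 3.7760 0.3840]
Step 3: x=[3.4973 7.9482 10.3389] v=[-3.1616 3.5648 1.3107]
Step 4: x=[2.9413 8.3315 10.8585] v=[-2.7802 1.9166 2.5981]

Answer: 2.9413 8.3315 10.8585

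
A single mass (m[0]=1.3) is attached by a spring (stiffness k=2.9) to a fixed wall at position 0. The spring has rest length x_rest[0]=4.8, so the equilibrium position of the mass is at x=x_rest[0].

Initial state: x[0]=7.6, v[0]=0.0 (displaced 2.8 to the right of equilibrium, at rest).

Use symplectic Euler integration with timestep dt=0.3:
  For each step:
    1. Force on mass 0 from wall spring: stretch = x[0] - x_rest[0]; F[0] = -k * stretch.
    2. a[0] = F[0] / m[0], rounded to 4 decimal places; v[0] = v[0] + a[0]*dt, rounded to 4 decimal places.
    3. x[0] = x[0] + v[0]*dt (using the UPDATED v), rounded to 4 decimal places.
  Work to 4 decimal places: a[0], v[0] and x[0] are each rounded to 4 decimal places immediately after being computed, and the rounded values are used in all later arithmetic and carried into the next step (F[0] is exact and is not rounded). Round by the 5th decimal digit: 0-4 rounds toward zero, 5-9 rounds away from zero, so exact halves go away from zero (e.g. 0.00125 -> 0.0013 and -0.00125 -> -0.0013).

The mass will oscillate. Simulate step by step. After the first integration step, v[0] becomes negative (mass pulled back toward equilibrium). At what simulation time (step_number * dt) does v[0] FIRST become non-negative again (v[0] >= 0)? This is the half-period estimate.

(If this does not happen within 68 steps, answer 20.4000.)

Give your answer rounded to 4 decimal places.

Answer: 2.1000

Derivation:
Step 0: x=[7.6000] v=[0.0000]
Step 1: x=[7.0378] v=[-1.8739]
Step 2: x=[6.0264] v=[-3.3715]
Step 3: x=[4.7687] v=[-4.1922]
Step 4: x=[3.5173] v=[-4.1713]
Step 5: x=[2.5234] v=[-3.3129]
Step 6: x=[1.9866] v=[-1.7893]
Step 7: x=[2.0147] v=[0.0935]
First v>=0 after going negative at step 7, time=2.1000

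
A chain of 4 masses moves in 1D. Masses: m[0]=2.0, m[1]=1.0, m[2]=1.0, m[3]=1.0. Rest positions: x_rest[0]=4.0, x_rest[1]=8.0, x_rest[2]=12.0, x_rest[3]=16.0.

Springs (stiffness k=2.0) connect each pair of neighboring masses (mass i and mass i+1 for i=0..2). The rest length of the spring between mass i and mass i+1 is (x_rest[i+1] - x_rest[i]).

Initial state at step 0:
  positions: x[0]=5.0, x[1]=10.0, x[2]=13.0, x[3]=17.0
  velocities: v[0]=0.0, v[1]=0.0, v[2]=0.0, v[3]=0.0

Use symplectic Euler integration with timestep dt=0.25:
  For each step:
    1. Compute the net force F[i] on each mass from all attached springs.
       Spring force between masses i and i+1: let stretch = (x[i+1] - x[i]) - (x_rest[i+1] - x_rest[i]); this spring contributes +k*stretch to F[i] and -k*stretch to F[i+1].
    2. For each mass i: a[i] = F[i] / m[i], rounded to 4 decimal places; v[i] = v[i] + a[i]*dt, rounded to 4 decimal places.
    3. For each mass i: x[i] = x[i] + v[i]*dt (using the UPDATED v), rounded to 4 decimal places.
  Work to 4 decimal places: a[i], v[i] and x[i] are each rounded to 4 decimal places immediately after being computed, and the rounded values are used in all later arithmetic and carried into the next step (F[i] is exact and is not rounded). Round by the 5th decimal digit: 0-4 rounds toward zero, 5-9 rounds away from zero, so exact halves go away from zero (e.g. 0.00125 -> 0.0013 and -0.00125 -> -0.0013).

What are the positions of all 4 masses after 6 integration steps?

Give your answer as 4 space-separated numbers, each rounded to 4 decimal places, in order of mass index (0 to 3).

Answer: 5.4011 8.6012 13.1319 17.4653

Derivation:
Step 0: x=[5.0000 10.0000 13.0000 17.0000] v=[0.0000 0.0000 0.0000 0.0000]
Step 1: x=[5.0625 9.7500 13.1250 17.0000] v=[0.2500 -1.0000 0.5000 0.0000]
Step 2: x=[5.1680 9.3359 13.3125 17.0156] v=[0.4219 -1.6563 0.7500 0.0625]
Step 3: x=[5.2840 8.8979 13.4658 17.0684] v=[0.4639 -1.7520 0.6133 0.2110]
Step 4: x=[5.3759 8.5792 13.4985 17.1708] v=[0.3674 -1.2750 0.1307 0.4097]
Step 5: x=[5.4180 8.4750 13.3753 17.3142] v=[0.1682 -0.4170 -0.4928 0.5736]
Step 6: x=[5.4011 8.6012 13.1319 17.4653] v=[-0.0676 0.5047 -0.9735 0.6042]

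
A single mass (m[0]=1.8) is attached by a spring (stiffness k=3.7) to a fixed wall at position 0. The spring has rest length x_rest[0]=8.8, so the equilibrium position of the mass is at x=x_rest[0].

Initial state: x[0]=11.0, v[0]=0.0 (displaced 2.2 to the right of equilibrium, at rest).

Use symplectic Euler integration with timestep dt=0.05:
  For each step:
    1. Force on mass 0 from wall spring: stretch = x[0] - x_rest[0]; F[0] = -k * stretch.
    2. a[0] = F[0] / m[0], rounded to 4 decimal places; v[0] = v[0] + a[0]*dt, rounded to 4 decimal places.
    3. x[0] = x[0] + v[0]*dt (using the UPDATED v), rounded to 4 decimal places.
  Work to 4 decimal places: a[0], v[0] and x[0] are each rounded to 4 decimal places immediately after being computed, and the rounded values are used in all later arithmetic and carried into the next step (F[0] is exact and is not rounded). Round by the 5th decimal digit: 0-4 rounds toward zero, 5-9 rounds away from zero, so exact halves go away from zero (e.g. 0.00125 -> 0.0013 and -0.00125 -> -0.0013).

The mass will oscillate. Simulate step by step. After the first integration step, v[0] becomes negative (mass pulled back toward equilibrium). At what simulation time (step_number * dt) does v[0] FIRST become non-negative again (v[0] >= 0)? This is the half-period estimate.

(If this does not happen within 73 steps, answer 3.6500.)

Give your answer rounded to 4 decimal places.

Step 0: x=[11.0000] v=[0.0000]
Step 1: x=[10.9887] v=[-0.2261]
Step 2: x=[10.9661] v=[-0.4511]
Step 3: x=[10.9324] v=[-0.6737]
Step 4: x=[10.8878] v=[-0.8929]
Step 5: x=[10.8324] v=[-1.1075]
Step 6: x=[10.7666] v=[-1.3164]
Step 7: x=[10.6907] v=[-1.5185]
Step 8: x=[10.6051] v=[-1.7128]
Step 9: x=[10.5102] v=[-1.8983]
Step 10: x=[10.4065] v=[-2.0741]
Step 11: x=[10.2945] v=[-2.2392]
Step 12: x=[10.1749] v=[-2.3928]
Step 13: x=[10.0482] v=[-2.5341]
Step 14: x=[9.9151] v=[-2.6624]
Step 15: x=[9.7763] v=[-2.7770]
Step 16: x=[9.6324] v=[-2.8773]
Step 17: x=[9.4843] v=[-2.9629]
Step 18: x=[9.3326] v=[-3.0332]
Step 19: x=[9.1782] v=[-3.0879]
Step 20: x=[9.0219] v=[-3.1268]
Step 21: x=[8.8644] v=[-3.1496]
Step 22: x=[8.7066] v=[-3.1562]
Step 23: x=[8.5493] v=[-3.1466]
Step 24: x=[8.3933] v=[-3.1208]
Step 25: x=[8.2394] v=[-3.0790]
Step 26: x=[8.0883] v=[-3.0214]
Step 27: x=[7.9409] v=[-2.9483]
Step 28: x=[7.7979] v=[-2.8600]
Step 29: x=[7.6601] v=[-2.7570]
Step 30: x=[7.5281] v=[-2.6398]
Step 31: x=[7.4026] v=[-2.5091]
Step 32: x=[7.2843] v=[-2.3655]
Step 33: x=[7.1738] v=[-2.2097]
Step 34: x=[7.0717] v=[-2.0426]
Step 35: x=[6.9785] v=[-1.8650]
Step 36: x=[6.8946] v=[-1.6778]
Step 37: x=[6.8205] v=[-1.4820]
Step 38: x=[6.7566] v=[-1.2786]
Step 39: x=[6.7032] v=[-1.0686]
Step 40: x=[6.6605] v=[-0.8531]
Step 41: x=[6.6288] v=[-0.6332]
Step 42: x=[6.6083] v=[-0.4101]
Step 43: x=[6.5991] v=[-0.1848]
Step 44: x=[6.6012] v=[0.0414]
First v>=0 after going negative at step 44, time=2.2000

Answer: 2.2000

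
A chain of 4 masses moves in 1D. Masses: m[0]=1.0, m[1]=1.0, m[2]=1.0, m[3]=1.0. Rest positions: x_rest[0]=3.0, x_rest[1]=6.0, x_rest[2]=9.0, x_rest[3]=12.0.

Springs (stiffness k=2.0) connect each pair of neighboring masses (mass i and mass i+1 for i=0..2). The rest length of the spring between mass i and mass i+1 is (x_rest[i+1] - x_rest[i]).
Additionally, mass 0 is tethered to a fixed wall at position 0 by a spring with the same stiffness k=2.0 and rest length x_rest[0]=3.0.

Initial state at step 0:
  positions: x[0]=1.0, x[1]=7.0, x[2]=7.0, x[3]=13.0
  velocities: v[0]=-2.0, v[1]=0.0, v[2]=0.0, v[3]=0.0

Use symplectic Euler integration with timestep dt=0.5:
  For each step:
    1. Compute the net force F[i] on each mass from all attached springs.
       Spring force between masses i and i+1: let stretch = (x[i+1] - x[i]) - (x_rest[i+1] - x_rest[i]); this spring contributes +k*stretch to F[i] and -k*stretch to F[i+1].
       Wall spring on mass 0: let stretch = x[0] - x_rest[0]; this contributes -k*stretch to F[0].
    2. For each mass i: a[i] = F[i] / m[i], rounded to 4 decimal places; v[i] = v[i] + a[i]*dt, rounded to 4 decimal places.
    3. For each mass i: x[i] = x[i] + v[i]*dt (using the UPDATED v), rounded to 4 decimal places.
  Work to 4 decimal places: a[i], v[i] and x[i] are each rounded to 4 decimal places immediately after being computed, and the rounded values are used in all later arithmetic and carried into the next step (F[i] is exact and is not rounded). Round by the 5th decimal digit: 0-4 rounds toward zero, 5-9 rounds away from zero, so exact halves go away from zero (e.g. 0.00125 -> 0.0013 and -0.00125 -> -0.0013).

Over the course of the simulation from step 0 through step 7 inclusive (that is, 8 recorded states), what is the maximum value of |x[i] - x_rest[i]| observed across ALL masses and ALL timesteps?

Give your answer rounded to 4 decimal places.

Step 0: x=[1.0000 7.0000 7.0000 13.0000] v=[-2.0000 0.0000 0.0000 0.0000]
Step 1: x=[2.5000 4.0000 10.0000 11.5000] v=[3.0000 -6.0000 6.0000 -3.0000]
Step 2: x=[3.5000 3.2500 10.7500 10.7500] v=[2.0000 -1.5000 1.5000 -1.5000]
Step 3: x=[2.6250 6.3750 7.7500 11.5000] v=[-1.7500 6.2500 -6.0000 1.5000]
Step 4: x=[2.3125 8.3125 5.9375 11.8750] v=[-0.6250 3.8750 -3.6250 0.7500]
Step 5: x=[3.8438 6.0625 8.2813 10.7813] v=[3.0625 -4.5000 4.6875 -2.1875]
Step 6: x=[4.5625 3.8126 10.7657 9.9376] v=[1.4374 -4.4999 4.9687 -1.6875]
Step 7: x=[2.6250 5.4142 9.3595 11.0079] v=[-3.8750 3.2031 -2.8125 2.1406]
Max displacement = 3.0625

Answer: 3.0625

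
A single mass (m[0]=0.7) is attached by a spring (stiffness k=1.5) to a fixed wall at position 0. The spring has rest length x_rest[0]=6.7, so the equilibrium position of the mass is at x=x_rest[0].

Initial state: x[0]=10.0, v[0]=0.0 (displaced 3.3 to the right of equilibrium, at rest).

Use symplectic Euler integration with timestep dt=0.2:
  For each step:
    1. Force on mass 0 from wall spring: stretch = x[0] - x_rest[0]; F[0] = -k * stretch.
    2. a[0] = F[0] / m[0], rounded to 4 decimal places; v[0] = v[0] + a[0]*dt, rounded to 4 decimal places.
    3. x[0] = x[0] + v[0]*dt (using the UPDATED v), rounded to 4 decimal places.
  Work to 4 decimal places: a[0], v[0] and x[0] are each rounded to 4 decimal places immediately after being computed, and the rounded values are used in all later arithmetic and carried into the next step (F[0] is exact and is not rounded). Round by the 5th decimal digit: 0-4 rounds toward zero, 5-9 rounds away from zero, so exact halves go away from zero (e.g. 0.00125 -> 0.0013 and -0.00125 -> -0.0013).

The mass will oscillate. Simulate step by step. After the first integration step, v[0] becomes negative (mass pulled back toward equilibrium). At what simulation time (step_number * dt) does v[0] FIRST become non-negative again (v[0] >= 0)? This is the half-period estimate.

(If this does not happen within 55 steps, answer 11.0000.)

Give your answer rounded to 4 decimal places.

Step 0: x=[10.0000] v=[0.0000]
Step 1: x=[9.7171] v=[-1.4143]
Step 2: x=[9.1756] v=[-2.7073]
Step 3: x=[8.4219] v=[-3.7683]
Step 4: x=[7.5206] v=[-4.5063]
Step 5: x=[6.5490] v=[-4.8580]
Step 6: x=[5.5903] v=[-4.7933]
Step 7: x=[4.7268] v=[-4.3177]
Step 8: x=[4.0324] v=[-3.4720]
Step 9: x=[3.5667] v=[-2.3287]
Step 10: x=[3.3695] v=[-0.9859]
Step 11: x=[3.4578] v=[0.4415]
First v>=0 after going negative at step 11, time=2.2000

Answer: 2.2000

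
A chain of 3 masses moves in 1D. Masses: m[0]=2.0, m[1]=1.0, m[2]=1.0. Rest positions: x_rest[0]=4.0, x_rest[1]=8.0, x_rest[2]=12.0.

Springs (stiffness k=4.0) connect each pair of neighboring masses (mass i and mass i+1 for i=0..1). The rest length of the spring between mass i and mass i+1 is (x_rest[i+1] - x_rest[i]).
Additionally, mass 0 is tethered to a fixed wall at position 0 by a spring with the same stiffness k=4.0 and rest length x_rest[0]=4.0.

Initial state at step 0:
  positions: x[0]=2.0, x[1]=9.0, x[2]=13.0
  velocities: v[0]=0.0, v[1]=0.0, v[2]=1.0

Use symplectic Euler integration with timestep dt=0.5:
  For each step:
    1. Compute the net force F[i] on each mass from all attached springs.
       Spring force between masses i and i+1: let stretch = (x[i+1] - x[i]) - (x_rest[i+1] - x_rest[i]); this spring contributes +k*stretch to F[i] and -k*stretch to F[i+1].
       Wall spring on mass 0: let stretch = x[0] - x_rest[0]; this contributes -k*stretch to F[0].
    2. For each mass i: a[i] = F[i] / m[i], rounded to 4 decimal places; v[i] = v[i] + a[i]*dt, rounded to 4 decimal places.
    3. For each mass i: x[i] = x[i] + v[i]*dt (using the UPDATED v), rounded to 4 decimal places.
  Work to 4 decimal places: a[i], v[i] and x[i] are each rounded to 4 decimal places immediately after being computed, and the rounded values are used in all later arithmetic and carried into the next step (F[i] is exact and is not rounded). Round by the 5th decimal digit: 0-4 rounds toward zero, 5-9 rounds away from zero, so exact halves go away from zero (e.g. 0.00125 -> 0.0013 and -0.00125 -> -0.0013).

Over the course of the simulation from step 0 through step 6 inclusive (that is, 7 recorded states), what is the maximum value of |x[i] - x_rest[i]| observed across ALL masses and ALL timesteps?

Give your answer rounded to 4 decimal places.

Step 0: x=[2.0000 9.0000 13.0000] v=[0.0000 0.0000 1.0000]
Step 1: x=[4.5000 6.0000 13.5000] v=[5.0000 -6.0000 1.0000]
Step 2: x=[5.5000 9.0000 10.5000] v=[2.0000 6.0000 -6.0000]
Step 3: x=[5.5000 10.0000 10.0000] v=[0.0000 2.0000 -1.0000]
Step 4: x=[5.0000 6.5000 13.5000] v=[-1.0000 -7.0000 7.0000]
Step 5: x=[2.7500 8.5000 14.0000] v=[-4.5000 4.0000 1.0000]
Step 6: x=[2.0000 10.2500 13.0000] v=[-1.5000 3.5000 -2.0000]
Max displacement = 2.2500

Answer: 2.2500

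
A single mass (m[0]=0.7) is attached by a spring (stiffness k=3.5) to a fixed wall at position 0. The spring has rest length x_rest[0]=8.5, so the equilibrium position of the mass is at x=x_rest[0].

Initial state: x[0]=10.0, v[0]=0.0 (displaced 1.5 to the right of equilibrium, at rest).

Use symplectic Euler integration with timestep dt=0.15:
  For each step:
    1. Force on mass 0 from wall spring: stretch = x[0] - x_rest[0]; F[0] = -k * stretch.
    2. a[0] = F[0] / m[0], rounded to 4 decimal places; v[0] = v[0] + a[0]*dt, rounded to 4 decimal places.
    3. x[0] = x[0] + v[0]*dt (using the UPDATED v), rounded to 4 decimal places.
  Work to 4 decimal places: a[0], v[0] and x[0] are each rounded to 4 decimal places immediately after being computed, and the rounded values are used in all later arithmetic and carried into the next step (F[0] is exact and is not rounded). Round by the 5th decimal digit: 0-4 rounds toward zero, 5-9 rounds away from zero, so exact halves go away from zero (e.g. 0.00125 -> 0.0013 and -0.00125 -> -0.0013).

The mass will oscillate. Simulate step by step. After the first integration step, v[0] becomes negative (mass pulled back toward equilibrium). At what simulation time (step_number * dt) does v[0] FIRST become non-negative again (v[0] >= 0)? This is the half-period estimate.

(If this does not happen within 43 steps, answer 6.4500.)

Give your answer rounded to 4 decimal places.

Answer: 1.5000

Derivation:
Step 0: x=[10.0000] v=[0.0000]
Step 1: x=[9.8313] v=[-1.1250]
Step 2: x=[9.5128] v=[-2.1235]
Step 3: x=[9.0803] v=[-2.8831]
Step 4: x=[8.5826] v=[-3.3183]
Step 5: x=[8.0756] v=[-3.3803]
Step 6: x=[7.6163] v=[-3.0620]
Step 7: x=[7.2564] v=[-2.3992]
Step 8: x=[7.0364] v=[-1.4665]
Step 9: x=[6.9811] v=[-0.3688]
Step 10: x=[7.0967] v=[0.7704]
First v>=0 after going negative at step 10, time=1.5000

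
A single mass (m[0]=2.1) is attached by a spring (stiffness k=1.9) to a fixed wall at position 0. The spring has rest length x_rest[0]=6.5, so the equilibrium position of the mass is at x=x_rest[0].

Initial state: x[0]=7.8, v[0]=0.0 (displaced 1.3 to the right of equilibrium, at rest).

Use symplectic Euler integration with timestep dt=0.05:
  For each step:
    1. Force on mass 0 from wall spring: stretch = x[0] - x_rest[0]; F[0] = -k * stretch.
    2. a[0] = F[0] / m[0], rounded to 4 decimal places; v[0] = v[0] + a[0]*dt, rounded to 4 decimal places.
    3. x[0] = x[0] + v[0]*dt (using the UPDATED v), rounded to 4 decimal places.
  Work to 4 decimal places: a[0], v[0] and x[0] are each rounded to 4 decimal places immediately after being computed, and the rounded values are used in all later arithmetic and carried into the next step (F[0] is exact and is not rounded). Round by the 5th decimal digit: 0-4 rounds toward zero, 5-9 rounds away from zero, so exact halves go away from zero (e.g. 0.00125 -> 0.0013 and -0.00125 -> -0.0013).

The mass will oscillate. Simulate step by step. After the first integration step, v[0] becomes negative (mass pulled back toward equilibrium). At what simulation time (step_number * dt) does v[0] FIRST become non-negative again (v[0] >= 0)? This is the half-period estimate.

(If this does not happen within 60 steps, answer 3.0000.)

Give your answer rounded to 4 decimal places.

Step 0: x=[7.8000] v=[0.0000]
Step 1: x=[7.7971] v=[-0.0588]
Step 2: x=[7.7912] v=[-0.1175]
Step 3: x=[7.7824] v=[-0.1759]
Step 4: x=[7.7707] v=[-0.2339]
Step 5: x=[7.7561] v=[-0.2914]
Step 6: x=[7.7387] v=[-0.3482]
Step 7: x=[7.7185] v=[-0.4042]
Step 8: x=[7.6955] v=[-0.4593]
Step 9: x=[7.6698] v=[-0.5134]
Step 10: x=[7.6415] v=[-0.5663]
Step 11: x=[7.6106] v=[-0.6179]
Step 12: x=[7.5772] v=[-0.6681]
Step 13: x=[7.5414] v=[-0.7168]
Step 14: x=[7.5032] v=[-0.7639]
Step 15: x=[7.4627] v=[-0.8093]
Step 16: x=[7.4201] v=[-0.8529]
Step 17: x=[7.3754] v=[-0.8945]
Step 18: x=[7.3287] v=[-0.9341]
Step 19: x=[7.2801] v=[-0.9716]
Step 20: x=[7.2298] v=[-1.0069]
Step 21: x=[7.1778] v=[-1.0399]
Step 22: x=[7.1243] v=[-1.0706]
Step 23: x=[7.0694] v=[-1.0988]
Step 24: x=[7.0132] v=[-1.1246]
Step 25: x=[6.9558] v=[-1.1478]
Step 26: x=[6.8974] v=[-1.1684]
Step 27: x=[6.8381] v=[-1.1864]
Step 28: x=[6.7780] v=[-1.2017]
Step 29: x=[6.7173] v=[-1.2143]
Step 30: x=[6.6561] v=[-1.2241]
Step 31: x=[6.5945] v=[-1.2312]
Step 32: x=[6.5327] v=[-1.2355]
Step 33: x=[6.4709] v=[-1.2370]
Step 34: x=[6.4091] v=[-1.2357]
Step 35: x=[6.3475] v=[-1.2316]
Step 36: x=[6.2863] v=[-1.2247]
Step 37: x=[6.2256] v=[-1.2150]
Step 38: x=[6.1655] v=[-1.2026]
Step 39: x=[6.1061] v=[-1.1875]
Step 40: x=[6.0476] v=[-1.1697]
Step 41: x=[5.9901] v=[-1.1492]
Step 42: x=[5.9338] v=[-1.1261]
Step 43: x=[5.8788] v=[-1.1005]
Step 44: x=[5.8252] v=[-1.0724]
Step 45: x=[5.7731] v=[-1.0419]
Step 46: x=[5.7227] v=[-1.0090]
Step 47: x=[5.6740] v=[-0.9738]
Step 48: x=[5.6272] v=[-0.9364]
Step 49: x=[5.5824] v=[-0.8969]
Step 50: x=[5.5396] v=[-0.8554]
Step 51: x=[5.4990] v=[-0.8120]
Step 52: x=[5.4607] v=[-0.7667]
Step 53: x=[5.4247] v=[-0.7197]
Step 54: x=[5.3911] v=[-0.6711]
Step 55: x=[5.3601] v=[-0.6209]
Step 56: x=[5.3316] v=[-0.5693]
Step 57: x=[5.3058] v=[-0.5164]
Step 58: x=[5.2827] v=[-0.4624]
Step 59: x=[5.2623] v=[-0.4073]
Step 60: x=[5.2447] v=[-0.3513]
v[0] did not become non-negative within 60 steps; using fallback time=3.0000

Answer: 3.0000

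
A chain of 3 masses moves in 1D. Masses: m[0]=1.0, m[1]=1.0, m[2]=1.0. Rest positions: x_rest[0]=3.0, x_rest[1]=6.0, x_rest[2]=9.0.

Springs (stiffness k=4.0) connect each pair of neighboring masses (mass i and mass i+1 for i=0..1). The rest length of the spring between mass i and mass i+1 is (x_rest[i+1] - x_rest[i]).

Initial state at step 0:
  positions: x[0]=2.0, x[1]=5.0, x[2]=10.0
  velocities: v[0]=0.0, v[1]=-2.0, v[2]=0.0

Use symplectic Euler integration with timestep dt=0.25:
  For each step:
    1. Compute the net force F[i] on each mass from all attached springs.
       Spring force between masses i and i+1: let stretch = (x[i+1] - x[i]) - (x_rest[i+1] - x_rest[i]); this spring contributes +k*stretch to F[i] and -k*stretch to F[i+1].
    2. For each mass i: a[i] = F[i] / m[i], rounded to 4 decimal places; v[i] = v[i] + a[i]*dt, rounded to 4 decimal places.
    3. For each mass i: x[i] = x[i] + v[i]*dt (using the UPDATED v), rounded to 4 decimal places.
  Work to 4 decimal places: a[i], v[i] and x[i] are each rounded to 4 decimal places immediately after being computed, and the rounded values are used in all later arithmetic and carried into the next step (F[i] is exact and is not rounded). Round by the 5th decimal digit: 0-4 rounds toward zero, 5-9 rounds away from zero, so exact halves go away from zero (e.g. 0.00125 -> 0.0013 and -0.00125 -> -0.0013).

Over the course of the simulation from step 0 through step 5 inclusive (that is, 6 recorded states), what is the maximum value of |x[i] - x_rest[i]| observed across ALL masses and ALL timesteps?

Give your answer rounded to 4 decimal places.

Answer: 2.2617

Derivation:
Step 0: x=[2.0000 5.0000 10.0000] v=[0.0000 -2.0000 0.0000]
Step 1: x=[2.0000 5.0000 9.5000] v=[0.0000 0.0000 -2.0000]
Step 2: x=[2.0000 5.3750 8.6250] v=[0.0000 1.5000 -3.5000]
Step 3: x=[2.0938 5.7188 7.6875] v=[0.3750 1.3750 -3.7500]
Step 4: x=[2.3438 5.6485 7.0078] v=[1.0000 -0.2813 -2.7187]
Step 5: x=[2.6700 5.0918 6.7383] v=[1.3047 -2.2267 -1.0780]
Max displacement = 2.2617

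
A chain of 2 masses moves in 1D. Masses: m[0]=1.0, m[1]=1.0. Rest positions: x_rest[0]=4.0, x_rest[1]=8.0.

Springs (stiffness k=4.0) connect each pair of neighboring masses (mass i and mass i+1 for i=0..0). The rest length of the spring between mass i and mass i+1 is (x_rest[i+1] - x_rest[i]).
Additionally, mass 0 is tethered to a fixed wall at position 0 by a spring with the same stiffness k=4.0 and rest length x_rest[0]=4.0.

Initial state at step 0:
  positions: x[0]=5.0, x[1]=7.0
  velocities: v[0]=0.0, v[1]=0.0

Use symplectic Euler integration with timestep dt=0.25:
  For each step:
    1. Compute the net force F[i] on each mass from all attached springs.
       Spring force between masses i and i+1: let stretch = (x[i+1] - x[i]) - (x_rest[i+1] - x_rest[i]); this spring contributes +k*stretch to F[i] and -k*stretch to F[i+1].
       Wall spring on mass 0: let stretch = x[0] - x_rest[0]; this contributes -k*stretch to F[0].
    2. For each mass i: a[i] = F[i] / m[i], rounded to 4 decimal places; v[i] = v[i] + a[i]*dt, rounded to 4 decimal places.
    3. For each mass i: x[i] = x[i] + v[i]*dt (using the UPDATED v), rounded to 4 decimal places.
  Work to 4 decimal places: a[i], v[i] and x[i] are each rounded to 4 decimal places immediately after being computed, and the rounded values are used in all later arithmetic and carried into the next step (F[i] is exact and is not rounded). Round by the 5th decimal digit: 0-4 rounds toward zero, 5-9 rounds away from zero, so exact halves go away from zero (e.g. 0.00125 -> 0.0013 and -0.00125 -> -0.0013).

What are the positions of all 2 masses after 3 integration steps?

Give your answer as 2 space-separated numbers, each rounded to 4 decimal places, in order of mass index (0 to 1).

Answer: 2.6719 8.6406

Derivation:
Step 0: x=[5.0000 7.0000] v=[0.0000 0.0000]
Step 1: x=[4.2500 7.5000] v=[-3.0000 2.0000]
Step 2: x=[3.2500 8.1875] v=[-4.0000 2.7500]
Step 3: x=[2.6719 8.6406] v=[-2.3125 1.8125]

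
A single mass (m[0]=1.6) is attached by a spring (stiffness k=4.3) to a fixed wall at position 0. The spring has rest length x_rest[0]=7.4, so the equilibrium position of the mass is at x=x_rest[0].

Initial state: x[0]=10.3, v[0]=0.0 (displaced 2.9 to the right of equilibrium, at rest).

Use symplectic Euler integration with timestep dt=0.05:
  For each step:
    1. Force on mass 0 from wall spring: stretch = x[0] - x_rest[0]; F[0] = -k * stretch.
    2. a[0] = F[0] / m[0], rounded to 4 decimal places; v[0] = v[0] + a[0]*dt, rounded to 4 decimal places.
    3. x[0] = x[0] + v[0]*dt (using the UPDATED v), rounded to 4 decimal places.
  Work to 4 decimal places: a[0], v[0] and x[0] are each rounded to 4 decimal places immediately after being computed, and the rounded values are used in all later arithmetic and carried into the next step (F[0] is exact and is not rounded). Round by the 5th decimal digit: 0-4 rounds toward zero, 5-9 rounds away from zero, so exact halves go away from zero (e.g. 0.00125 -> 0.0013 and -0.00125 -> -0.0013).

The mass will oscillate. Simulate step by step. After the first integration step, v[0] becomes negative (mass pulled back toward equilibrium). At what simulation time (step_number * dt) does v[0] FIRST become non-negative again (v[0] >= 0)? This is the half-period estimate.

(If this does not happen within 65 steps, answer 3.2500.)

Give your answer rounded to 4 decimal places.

Answer: 1.9500

Derivation:
Step 0: x=[10.3000] v=[0.0000]
Step 1: x=[10.2805] v=[-0.3897]
Step 2: x=[10.2417] v=[-0.7768]
Step 3: x=[10.1838] v=[-1.1587]
Step 4: x=[10.1072] v=[-1.5328]
Step 5: x=[10.0124] v=[-1.8966]
Step 6: x=[9.9000] v=[-2.2476]
Step 7: x=[9.7708] v=[-2.5835]
Step 8: x=[9.6257] v=[-2.9021]
Step 9: x=[9.4656] v=[-3.2012]
Step 10: x=[9.2917] v=[-3.4788]
Step 11: x=[9.1051] v=[-3.7330]
Step 12: x=[8.9070] v=[-3.9621]
Step 13: x=[8.6988] v=[-4.1646]
Step 14: x=[8.4818] v=[-4.3391]
Step 15: x=[8.2576] v=[-4.4845]
Step 16: x=[8.0276] v=[-4.5997]
Step 17: x=[7.7934] v=[-4.6840]
Step 18: x=[7.5566] v=[-4.7369]
Step 19: x=[7.3187] v=[-4.7579]
Step 20: x=[7.0814] v=[-4.7470]
Step 21: x=[6.8462] v=[-4.7042]
Step 22: x=[6.6147] v=[-4.6298]
Step 23: x=[6.3885] v=[-4.5243]
Step 24: x=[6.1691] v=[-4.3884]
Step 25: x=[5.9580] v=[-4.2230]
Step 26: x=[5.7565] v=[-4.0292]
Step 27: x=[5.5661] v=[-3.8084]
Step 28: x=[5.3880] v=[-3.5620]
Step 29: x=[5.2234] v=[-3.2916]
Step 30: x=[5.0734] v=[-2.9991]
Step 31: x=[4.9391] v=[-2.6865]
Step 32: x=[4.8213] v=[-2.3558]
Step 33: x=[4.7208] v=[-2.0093]
Step 34: x=[4.6383] v=[-1.6493]
Step 35: x=[4.5744] v=[-1.2782]
Step 36: x=[4.5295] v=[-0.8985]
Step 37: x=[4.5039] v=[-0.5128]
Step 38: x=[4.4977] v=[-0.1236]
Step 39: x=[4.5110] v=[0.2664]
First v>=0 after going negative at step 39, time=1.9500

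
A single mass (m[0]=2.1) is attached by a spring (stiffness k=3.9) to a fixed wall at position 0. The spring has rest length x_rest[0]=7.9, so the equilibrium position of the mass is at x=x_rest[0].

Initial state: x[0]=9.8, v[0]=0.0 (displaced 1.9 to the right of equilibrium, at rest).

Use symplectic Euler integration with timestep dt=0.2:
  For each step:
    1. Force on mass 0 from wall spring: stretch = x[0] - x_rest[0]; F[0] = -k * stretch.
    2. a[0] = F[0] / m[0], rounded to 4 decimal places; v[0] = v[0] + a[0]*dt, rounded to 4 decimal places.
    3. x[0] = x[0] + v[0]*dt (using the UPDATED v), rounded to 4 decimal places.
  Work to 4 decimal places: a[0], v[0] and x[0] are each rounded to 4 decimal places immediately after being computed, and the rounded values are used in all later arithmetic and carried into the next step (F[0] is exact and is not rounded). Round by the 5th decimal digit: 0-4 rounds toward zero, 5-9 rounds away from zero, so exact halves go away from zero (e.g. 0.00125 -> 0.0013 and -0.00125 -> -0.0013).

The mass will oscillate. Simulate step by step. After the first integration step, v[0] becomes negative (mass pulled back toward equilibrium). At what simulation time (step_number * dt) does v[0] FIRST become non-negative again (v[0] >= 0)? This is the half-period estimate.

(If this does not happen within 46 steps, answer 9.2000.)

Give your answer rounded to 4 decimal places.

Answer: 2.4000

Derivation:
Step 0: x=[9.8000] v=[0.0000]
Step 1: x=[9.6589] v=[-0.7057]
Step 2: x=[9.3871] v=[-1.3590]
Step 3: x=[9.0048] v=[-1.9114]
Step 4: x=[8.5404] v=[-2.3218]
Step 5: x=[8.0285] v=[-2.5597]
Step 6: x=[7.5070] v=[-2.6074]
Step 7: x=[7.0147] v=[-2.4614]
Step 8: x=[6.5882] v=[-2.1326]
Step 9: x=[6.2591] v=[-1.6454]
Step 10: x=[6.0519] v=[-1.0359]
Step 11: x=[5.9820] v=[-0.3495]
Step 12: x=[6.0546] v=[0.3629]
First v>=0 after going negative at step 12, time=2.4000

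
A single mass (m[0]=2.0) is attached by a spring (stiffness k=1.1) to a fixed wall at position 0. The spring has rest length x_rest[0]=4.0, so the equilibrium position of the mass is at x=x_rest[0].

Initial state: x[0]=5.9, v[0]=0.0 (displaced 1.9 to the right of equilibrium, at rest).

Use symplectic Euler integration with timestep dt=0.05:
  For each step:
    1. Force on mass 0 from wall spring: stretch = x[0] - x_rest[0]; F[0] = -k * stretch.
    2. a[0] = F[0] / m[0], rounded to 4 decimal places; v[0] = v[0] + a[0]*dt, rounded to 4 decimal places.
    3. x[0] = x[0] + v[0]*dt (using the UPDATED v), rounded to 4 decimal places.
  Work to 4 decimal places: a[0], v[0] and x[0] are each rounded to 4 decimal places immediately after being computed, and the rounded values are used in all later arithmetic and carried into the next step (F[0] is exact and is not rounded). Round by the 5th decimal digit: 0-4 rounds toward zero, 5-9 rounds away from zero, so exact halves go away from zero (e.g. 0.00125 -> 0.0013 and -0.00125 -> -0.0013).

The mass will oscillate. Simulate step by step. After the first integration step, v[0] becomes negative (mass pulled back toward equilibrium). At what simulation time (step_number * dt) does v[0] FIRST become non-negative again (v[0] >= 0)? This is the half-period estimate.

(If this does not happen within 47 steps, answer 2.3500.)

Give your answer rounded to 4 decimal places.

Step 0: x=[5.9000] v=[0.0000]
Step 1: x=[5.8974] v=[-0.0523]
Step 2: x=[5.8922] v=[-0.1045]
Step 3: x=[5.8844] v=[-0.1565]
Step 4: x=[5.8740] v=[-0.2083]
Step 5: x=[5.8610] v=[-0.2598]
Step 6: x=[5.8455] v=[-0.3110]
Step 7: x=[5.8274] v=[-0.3618]
Step 8: x=[5.8068] v=[-0.4121]
Step 9: x=[5.7837] v=[-0.4618]
Step 10: x=[5.7582] v=[-0.5109]
Step 11: x=[5.7302] v=[-0.5593]
Step 12: x=[5.6999] v=[-0.6069]
Step 13: x=[5.6672] v=[-0.6536]
Step 14: x=[5.6322] v=[-0.6995]
Step 15: x=[5.5950] v=[-0.7444]
Step 16: x=[5.5556] v=[-0.7883]
Step 17: x=[5.5140] v=[-0.8311]
Step 18: x=[5.4704] v=[-0.8727]
Step 19: x=[5.4247] v=[-0.9131]
Step 20: x=[5.3771] v=[-0.9523]
Step 21: x=[5.3276] v=[-0.9902]
Step 22: x=[5.2763] v=[-1.0267]
Step 23: x=[5.2232] v=[-1.0618]
Step 24: x=[5.1684] v=[-1.0954]
Step 25: x=[5.1120] v=[-1.1275]
Step 26: x=[5.0541] v=[-1.1581]
Step 27: x=[4.9947] v=[-1.1871]
Step 28: x=[4.9340] v=[-1.2145]
Step 29: x=[4.8720] v=[-1.2402]
Step 30: x=[4.8088] v=[-1.2642]
Step 31: x=[4.7445] v=[-1.2864]
Step 32: x=[4.6792] v=[-1.3069]
Step 33: x=[4.6129] v=[-1.3256]
Step 34: x=[4.5458] v=[-1.3425]
Step 35: x=[4.4779] v=[-1.3575]
Step 36: x=[4.4094] v=[-1.3706]
Step 37: x=[4.3403] v=[-1.3819]
Step 38: x=[4.2707] v=[-1.3913]
Step 39: x=[4.2008] v=[-1.3987]
Step 40: x=[4.1306] v=[-1.4042]
Step 41: x=[4.0602] v=[-1.4078]
Step 42: x=[3.9897] v=[-1.4095]
Step 43: x=[3.9192] v=[-1.4092]
Step 44: x=[3.8489] v=[-1.4070]
Step 45: x=[3.7788] v=[-1.4028]
Step 46: x=[3.7090] v=[-1.3967]
Step 47: x=[3.6396] v=[-1.3887]
v[0] did not become non-negative within 47 steps; using fallback time=2.3500

Answer: 2.3500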